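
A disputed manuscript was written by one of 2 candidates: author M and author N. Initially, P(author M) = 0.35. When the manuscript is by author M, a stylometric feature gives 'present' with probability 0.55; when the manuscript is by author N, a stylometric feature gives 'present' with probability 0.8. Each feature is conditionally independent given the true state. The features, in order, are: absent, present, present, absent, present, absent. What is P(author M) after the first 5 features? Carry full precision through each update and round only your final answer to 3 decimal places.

0.470

Apply Bayes' rule sequentially, carrying P(author M) forward.
After 'absent': P(author M) = 0.45·0.3500 / (0.45·0.3500 + 0.2·0.6500) ≈ 0.5478
After 'present': P(author M) = 0.55·0.5478 / (0.55·0.5478 + 0.8·0.4522) ≈ 0.4544
After 'present': P(author M) = 0.55·0.4544 / (0.55·0.4544 + 0.8·0.5456) ≈ 0.3641
After 'absent': P(author M) = 0.45·0.3641 / (0.45·0.3641 + 0.2·0.6359) ≈ 0.5630
After 'present': P(author M) = 0.55·0.5630 / (0.55·0.5630 + 0.8·0.4370) ≈ 0.4697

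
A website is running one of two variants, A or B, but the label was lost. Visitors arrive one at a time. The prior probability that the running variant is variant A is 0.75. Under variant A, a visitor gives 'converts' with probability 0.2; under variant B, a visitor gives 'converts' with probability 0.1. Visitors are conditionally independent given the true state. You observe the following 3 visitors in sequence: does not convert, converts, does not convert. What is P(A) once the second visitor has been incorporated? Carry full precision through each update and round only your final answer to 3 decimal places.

After 'does not convert': P(A) = 0.8·0.7500 / (0.8·0.7500 + 0.9·0.2500) ≈ 0.7273
After 'converts': P(A) = 0.2·0.7273 / (0.2·0.7273 + 0.1·0.2727) ≈ 0.8421

0.842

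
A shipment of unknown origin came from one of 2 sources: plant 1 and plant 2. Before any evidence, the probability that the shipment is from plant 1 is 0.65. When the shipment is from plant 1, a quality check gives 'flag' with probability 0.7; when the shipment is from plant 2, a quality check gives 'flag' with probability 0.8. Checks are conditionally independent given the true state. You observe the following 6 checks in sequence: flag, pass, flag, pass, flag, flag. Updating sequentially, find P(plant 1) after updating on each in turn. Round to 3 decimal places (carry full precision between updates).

0.710

After 'flag': P(plant 1) = 0.7·0.6500 / (0.7·0.6500 + 0.8·0.3500) ≈ 0.6190
After 'pass': P(plant 1) = 0.3·0.6190 / (0.3·0.6190 + 0.2·0.3810) ≈ 0.7091
After 'flag': P(plant 1) = 0.7·0.7091 / (0.7·0.7091 + 0.8·0.2909) ≈ 0.6808
After 'pass': P(plant 1) = 0.3·0.6808 / (0.3·0.6808 + 0.2·0.3192) ≈ 0.7619
After 'flag': P(plant 1) = 0.7·0.7619 / (0.7·0.7619 + 0.8·0.2381) ≈ 0.7368
After 'flag': P(plant 1) = 0.7·0.7368 / (0.7·0.7368 + 0.8·0.2632) ≈ 0.7101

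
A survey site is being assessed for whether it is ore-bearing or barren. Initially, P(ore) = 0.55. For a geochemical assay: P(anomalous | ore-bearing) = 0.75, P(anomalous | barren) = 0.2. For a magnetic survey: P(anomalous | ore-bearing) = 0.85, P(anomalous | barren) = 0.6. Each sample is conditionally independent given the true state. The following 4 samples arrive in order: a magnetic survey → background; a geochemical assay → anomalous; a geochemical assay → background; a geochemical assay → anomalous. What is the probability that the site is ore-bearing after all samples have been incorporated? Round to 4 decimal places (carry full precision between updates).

After a magnetic survey='background': P(ore) = 0.15·0.5500 / (0.15·0.5500 + 0.4·0.4500) ≈ 0.3143
After a geochemical assay='anomalous': P(ore) = 0.75·0.3143 / (0.75·0.3143 + 0.2·0.6857) ≈ 0.6322
After a geochemical assay='background': P(ore) = 0.25·0.6322 / (0.25·0.6322 + 0.8·0.3678) ≈ 0.3494
After a geochemical assay='anomalous': P(ore) = 0.75·0.3494 / (0.75·0.3494 + 0.2·0.6506) ≈ 0.6682

0.6682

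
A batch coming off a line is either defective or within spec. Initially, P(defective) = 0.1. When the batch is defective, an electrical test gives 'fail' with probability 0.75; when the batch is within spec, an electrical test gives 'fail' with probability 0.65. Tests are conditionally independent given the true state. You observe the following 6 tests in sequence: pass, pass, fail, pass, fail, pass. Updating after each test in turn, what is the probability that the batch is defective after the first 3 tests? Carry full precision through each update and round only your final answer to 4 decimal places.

0.0614

Apply Bayes' rule sequentially, carrying P(defective) forward.
After 'pass': P(defective) = 0.25·0.1000 / (0.25·0.1000 + 0.35·0.9000) ≈ 0.0735
After 'pass': P(defective) = 0.25·0.0735 / (0.25·0.0735 + 0.35·0.9265) ≈ 0.0536
After 'fail': P(defective) = 0.75·0.0536 / (0.75·0.0536 + 0.65·0.9464) ≈ 0.0614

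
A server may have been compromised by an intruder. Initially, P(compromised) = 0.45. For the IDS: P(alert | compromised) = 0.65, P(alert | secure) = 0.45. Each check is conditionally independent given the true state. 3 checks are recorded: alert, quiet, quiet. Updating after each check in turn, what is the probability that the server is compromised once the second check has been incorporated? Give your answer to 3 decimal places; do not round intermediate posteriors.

After 'alert': P(compromised) = 0.65·0.4500 / (0.65·0.4500 + 0.45·0.5500) ≈ 0.5417
After 'quiet': P(compromised) = 0.35·0.5417 / (0.35·0.5417 + 0.55·0.4583) ≈ 0.4292

0.429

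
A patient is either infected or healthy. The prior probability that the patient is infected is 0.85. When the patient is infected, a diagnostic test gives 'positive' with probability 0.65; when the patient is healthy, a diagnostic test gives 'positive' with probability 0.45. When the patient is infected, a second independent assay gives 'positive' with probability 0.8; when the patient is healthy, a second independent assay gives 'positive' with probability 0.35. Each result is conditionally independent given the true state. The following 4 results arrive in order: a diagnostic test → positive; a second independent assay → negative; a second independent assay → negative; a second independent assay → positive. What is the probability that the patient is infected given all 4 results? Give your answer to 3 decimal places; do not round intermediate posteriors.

0.639

After a diagnostic test='positive': P(infected) = 0.65·0.8500 / (0.65·0.8500 + 0.45·0.1500) ≈ 0.8911
After a second independent assay='negative': P(infected) = 0.2·0.8911 / (0.2·0.8911 + 0.65·0.1089) ≈ 0.7158
After a second independent assay='negative': P(infected) = 0.2·0.7158 / (0.2·0.7158 + 0.65·0.2842) ≈ 0.4366
After a second independent assay='positive': P(infected) = 0.8·0.4366 / (0.8·0.4366 + 0.35·0.5634) ≈ 0.6392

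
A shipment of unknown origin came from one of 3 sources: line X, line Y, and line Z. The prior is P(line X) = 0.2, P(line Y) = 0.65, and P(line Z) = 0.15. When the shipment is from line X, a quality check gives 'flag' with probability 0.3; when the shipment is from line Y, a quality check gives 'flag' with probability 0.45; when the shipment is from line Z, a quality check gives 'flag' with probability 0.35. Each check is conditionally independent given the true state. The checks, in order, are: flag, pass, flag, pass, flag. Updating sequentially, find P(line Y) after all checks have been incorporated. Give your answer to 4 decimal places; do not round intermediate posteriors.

After 'flag': normaliser = 0.3·0.2000 + 0.45·0.6500 + 0.35·0.1500; P(line X) ≈ 0.1481, P(line Y) ≈ 0.7222, P(line Z) ≈ 0.1296
After 'pass': normaliser = 0.7·0.1481 + 0.55·0.7222 + 0.65·0.1296; P(line X) ≈ 0.1772, P(line Y) ≈ 0.6788, P(line Z) ≈ 0.1440
After 'flag': normaliser = 0.3·0.1772 + 0.45·0.6788 + 0.35·0.1440; P(line X) ≈ 0.1300, P(line Y) ≈ 0.7468, P(line Z) ≈ 0.1232
After 'pass': normaliser = 0.7·0.1300 + 0.55·0.7468 + 0.65·0.1232; P(line X) ≈ 0.1564, P(line Y) ≈ 0.7060, P(line Z) ≈ 0.1376
After 'flag': normaliser = 0.3·0.1564 + 0.45·0.7060 + 0.35·0.1376; P(line X) ≈ 0.1137, P(line Y) ≈ 0.7696, P(line Z) ≈ 0.1167

0.7696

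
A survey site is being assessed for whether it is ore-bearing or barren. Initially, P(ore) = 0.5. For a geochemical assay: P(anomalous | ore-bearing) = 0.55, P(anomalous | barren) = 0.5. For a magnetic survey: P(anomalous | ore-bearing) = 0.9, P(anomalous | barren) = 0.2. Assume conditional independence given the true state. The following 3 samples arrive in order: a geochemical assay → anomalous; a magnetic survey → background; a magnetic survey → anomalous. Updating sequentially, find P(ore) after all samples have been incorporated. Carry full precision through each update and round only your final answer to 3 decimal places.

0.382

After a geochemical assay='anomalous': P(ore) = 0.55·0.5000 / (0.55·0.5000 + 0.5·0.5000) ≈ 0.5238
After a magnetic survey='background': P(ore) = 0.1·0.5238 / (0.1·0.5238 + 0.8·0.4762) ≈ 0.1209
After a magnetic survey='anomalous': P(ore) = 0.9·0.1209 / (0.9·0.1209 + 0.2·0.8791) ≈ 0.3822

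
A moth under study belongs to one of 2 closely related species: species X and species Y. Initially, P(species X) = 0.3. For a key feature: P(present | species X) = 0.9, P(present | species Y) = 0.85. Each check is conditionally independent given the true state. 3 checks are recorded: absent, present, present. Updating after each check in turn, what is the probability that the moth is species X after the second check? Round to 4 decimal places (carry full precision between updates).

After 'absent': P(species X) = 0.1·0.3000 / (0.1·0.3000 + 0.15·0.7000) ≈ 0.2222
After 'present': P(species X) = 0.9·0.2222 / (0.9·0.2222 + 0.85·0.7778) ≈ 0.2323

0.2323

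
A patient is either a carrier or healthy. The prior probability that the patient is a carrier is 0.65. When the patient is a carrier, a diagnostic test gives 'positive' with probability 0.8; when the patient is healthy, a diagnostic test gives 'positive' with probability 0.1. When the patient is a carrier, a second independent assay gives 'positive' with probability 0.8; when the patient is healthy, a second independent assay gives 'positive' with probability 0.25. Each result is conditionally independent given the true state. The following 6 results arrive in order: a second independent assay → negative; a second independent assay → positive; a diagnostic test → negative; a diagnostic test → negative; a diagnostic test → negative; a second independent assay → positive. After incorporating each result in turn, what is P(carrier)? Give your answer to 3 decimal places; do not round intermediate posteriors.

Apply Bayes' rule sequentially, carrying P(carrier) forward.
After a second independent assay='negative': P(carrier) = 0.2·0.6500 / (0.2·0.6500 + 0.75·0.3500) ≈ 0.3312
After a second independent assay='positive': P(carrier) = 0.8·0.3312 / (0.8·0.3312 + 0.25·0.6688) ≈ 0.6131
After a diagnostic test='negative': P(carrier) = 0.2·0.6131 / (0.2·0.6131 + 0.9·0.3869) ≈ 0.2604
After a diagnostic test='negative': P(carrier) = 0.2·0.2604 / (0.2·0.2604 + 0.9·0.7396) ≈ 0.0726
After a diagnostic test='negative': P(carrier) = 0.2·0.0726 / (0.2·0.0726 + 0.9·0.9274) ≈ 0.0171
After a second independent assay='positive': P(carrier) = 0.8·0.0171 / (0.8·0.0171 + 0.25·0.9829) ≈ 0.0527

0.053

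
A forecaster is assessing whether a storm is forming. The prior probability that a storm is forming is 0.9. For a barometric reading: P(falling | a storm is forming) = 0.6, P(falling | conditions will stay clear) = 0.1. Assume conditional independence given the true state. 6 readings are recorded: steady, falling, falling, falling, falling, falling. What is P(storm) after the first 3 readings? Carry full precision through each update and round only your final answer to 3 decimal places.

After 'steady': P(storm) = 0.4·0.9000 / (0.4·0.9000 + 0.9·0.1000) ≈ 0.8000
After 'falling': P(storm) = 0.6·0.8000 / (0.6·0.8000 + 0.1·0.2000) ≈ 0.9600
After 'falling': P(storm) = 0.6·0.9600 / (0.6·0.9600 + 0.1·0.0400) ≈ 0.9931

0.993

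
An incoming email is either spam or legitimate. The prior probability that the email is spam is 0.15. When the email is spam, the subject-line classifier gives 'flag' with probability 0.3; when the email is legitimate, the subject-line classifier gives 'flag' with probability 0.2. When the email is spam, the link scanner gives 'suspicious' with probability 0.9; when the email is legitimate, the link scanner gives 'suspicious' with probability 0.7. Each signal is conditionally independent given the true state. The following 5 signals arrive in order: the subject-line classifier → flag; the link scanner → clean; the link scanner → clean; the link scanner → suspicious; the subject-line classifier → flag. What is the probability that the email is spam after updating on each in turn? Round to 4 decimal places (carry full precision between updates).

After the subject-line classifier='flag': P(spam) = 0.3·0.1500 / (0.3·0.1500 + 0.2·0.8500) ≈ 0.2093
After the link scanner='clean': P(spam) = 0.1·0.2093 / (0.1·0.2093 + 0.3·0.7907) ≈ 0.0811
After the link scanner='clean': P(spam) = 0.1·0.0811 / (0.1·0.0811 + 0.3·0.9189) ≈ 0.0286
After the link scanner='suspicious': P(spam) = 0.9·0.0286 / (0.9·0.0286 + 0.7·0.9714) ≈ 0.0364
After the subject-line classifier='flag': P(spam) = 0.3·0.0364 / (0.3·0.0364 + 0.2·0.9636) ≈ 0.0537

0.0537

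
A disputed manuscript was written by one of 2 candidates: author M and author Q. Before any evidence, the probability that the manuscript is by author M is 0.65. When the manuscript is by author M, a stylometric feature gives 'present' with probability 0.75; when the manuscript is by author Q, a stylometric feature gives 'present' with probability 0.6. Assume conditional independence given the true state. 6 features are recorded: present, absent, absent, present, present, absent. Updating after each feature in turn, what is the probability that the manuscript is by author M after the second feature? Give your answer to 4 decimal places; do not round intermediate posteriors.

0.5920

After 'present': P(author M) = 0.75·0.6500 / (0.75·0.6500 + 0.6·0.3500) ≈ 0.6989
After 'absent': P(author M) = 0.25·0.6989 / (0.25·0.6989 + 0.4·0.3011) ≈ 0.5920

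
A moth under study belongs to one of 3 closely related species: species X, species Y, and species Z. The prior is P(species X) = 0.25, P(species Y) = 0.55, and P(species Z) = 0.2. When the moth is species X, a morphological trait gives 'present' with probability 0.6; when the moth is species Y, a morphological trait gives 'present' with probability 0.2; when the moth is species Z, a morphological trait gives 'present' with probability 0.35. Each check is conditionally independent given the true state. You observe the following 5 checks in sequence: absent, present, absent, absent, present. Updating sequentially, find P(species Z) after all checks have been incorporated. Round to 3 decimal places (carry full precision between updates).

After 'absent': normaliser = 0.4·0.2500 + 0.8·0.5500 + 0.65·0.2000; P(species X) ≈ 0.1493, P(species Y) ≈ 0.6567, P(species Z) ≈ 0.1940
After 'present': normaliser = 0.6·0.1493 + 0.2·0.6567 + 0.35·0.1940; P(species X) ≈ 0.3101, P(species Y) ≈ 0.4548, P(species Z) ≈ 0.2351
After 'absent': normaliser = 0.4·0.3101 + 0.8·0.4548 + 0.65·0.2351; P(species X) ≈ 0.1936, P(species Y) ≈ 0.5679, P(species Z) ≈ 0.2386
After 'absent': normaliser = 0.4·0.1936 + 0.8·0.5679 + 0.65·0.2386; P(species X) ≈ 0.1128, P(species Y) ≈ 0.6615, P(species Z) ≈ 0.2258
After 'present': normaliser = 0.6·0.1128 + 0.2·0.6615 + 0.35·0.2258; P(species X) ≈ 0.2425, P(species Y) ≈ 0.4742, P(species Z) ≈ 0.2833

0.283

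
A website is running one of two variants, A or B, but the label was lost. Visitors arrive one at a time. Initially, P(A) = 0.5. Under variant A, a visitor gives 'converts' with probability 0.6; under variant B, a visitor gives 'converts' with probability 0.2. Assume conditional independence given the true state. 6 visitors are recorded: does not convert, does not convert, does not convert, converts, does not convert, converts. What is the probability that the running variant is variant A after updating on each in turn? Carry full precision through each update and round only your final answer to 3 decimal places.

Apply Bayes' rule sequentially, carrying P(A) forward.
After 'does not convert': P(A) = 0.4·0.5000 / (0.4·0.5000 + 0.8·0.5000) ≈ 0.3333
After 'does not convert': P(A) = 0.4·0.3333 / (0.4·0.3333 + 0.8·0.6667) ≈ 0.2000
After 'does not convert': P(A) = 0.4·0.2000 / (0.4·0.2000 + 0.8·0.8000) ≈ 0.1111
After 'converts': P(A) = 0.6·0.1111 / (0.6·0.1111 + 0.2·0.8889) ≈ 0.2727
After 'does not convert': P(A) = 0.4·0.2727 / (0.4·0.2727 + 0.8·0.7273) ≈ 0.1579
After 'converts': P(A) = 0.6·0.1579 / (0.6·0.1579 + 0.2·0.8421) ≈ 0.3600

0.360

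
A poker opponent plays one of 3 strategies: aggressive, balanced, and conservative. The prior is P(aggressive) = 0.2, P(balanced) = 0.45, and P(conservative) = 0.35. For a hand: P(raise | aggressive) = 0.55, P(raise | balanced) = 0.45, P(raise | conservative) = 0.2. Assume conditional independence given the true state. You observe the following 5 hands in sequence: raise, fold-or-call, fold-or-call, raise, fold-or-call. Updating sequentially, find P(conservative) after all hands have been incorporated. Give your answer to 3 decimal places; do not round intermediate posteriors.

Each posterior becomes the prior for the next update.
After 'raise': normaliser = 0.55·0.2000 + 0.45·0.4500 + 0.2·0.3500; P(aggressive) ≈ 0.2876, P(balanced) ≈ 0.5294, P(conservative) ≈ 0.1830
After 'fold-or-call': normaliser = 0.45·0.2876 + 0.55·0.5294 + 0.8·0.1830; P(aggressive) ≈ 0.2282, P(balanced) ≈ 0.5135, P(conservative) ≈ 0.2582
After 'fold-or-call': normaliser = 0.45·0.2282 + 0.55·0.5135 + 0.8·0.2582; P(aggressive) ≈ 0.1736, P(balanced) ≈ 0.4773, P(conservative) ≈ 0.3491
After 'raise': normaliser = 0.55·0.1736 + 0.45·0.4773 + 0.2·0.3491; P(aggressive) ≈ 0.2512, P(balanced) ≈ 0.5651, P(conservative) ≈ 0.1837
After 'fold-or-call': normaliser = 0.45·0.2512 + 0.55·0.5651 + 0.8·0.1837; P(aggressive) ≈ 0.1980, P(balanced) ≈ 0.5445, P(conservative) ≈ 0.2575

0.257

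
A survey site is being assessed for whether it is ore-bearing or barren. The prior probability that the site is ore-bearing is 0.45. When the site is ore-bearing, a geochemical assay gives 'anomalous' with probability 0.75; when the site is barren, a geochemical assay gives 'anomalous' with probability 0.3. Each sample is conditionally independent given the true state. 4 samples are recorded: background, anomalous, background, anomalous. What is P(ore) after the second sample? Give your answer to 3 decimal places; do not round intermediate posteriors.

After 'background': P(ore) = 0.25·0.4500 / (0.25·0.4500 + 0.7·0.5500) ≈ 0.2261
After 'anomalous': P(ore) = 0.75·0.2261 / (0.75·0.2261 + 0.3·0.7739) ≈ 0.4221

0.422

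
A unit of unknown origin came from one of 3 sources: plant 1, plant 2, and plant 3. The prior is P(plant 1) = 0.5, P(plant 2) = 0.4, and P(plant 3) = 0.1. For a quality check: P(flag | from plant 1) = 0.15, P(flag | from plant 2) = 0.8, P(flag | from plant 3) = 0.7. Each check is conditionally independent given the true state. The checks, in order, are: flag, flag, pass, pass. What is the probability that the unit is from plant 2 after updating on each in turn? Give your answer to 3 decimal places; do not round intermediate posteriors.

Apply Bayes' rule sequentially, carrying P(plant 2) forward.
After 'flag': normaliser = 0.15·0.5000 + 0.8·0.4000 + 0.7·0.1000; P(plant 1) ≈ 0.1613, P(plant 2) ≈ 0.6882, P(plant 3) ≈ 0.1505
After 'flag': normaliser = 0.15·0.1613 + 0.8·0.6882 + 0.7·0.1505; P(plant 1) ≈ 0.0356, P(plant 2) ≈ 0.8095, P(plant 3) ≈ 0.1549
After 'pass': normaliser = 0.85·0.0356 + 0.2·0.8095 + 0.3·0.1549; P(plant 1) ≈ 0.1267, P(plant 2) ≈ 0.6785, P(plant 3) ≈ 0.1948
After 'pass': normaliser = 0.85·0.1267 + 0.2·0.6785 + 0.3·0.1948; P(plant 1) ≈ 0.3568, P(plant 2) ≈ 0.4496, P(plant 3) ≈ 0.1936

0.450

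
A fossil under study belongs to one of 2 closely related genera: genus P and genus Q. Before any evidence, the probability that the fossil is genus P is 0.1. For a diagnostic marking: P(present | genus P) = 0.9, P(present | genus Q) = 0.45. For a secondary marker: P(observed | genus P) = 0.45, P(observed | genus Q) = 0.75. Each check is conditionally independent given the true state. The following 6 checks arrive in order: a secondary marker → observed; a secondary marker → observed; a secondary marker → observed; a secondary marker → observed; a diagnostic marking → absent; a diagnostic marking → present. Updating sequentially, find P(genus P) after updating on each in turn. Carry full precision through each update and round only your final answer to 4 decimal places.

0.0052

Each posterior becomes the prior for the next update.
After a secondary marker='observed': P(genus P) = 0.45·0.1000 / (0.45·0.1000 + 0.75·0.9000) ≈ 0.0625
After a secondary marker='observed': P(genus P) = 0.45·0.0625 / (0.45·0.0625 + 0.75·0.9375) ≈ 0.0385
After a secondary marker='observed': P(genus P) = 0.45·0.0385 / (0.45·0.0385 + 0.75·0.9615) ≈ 0.0234
After a secondary marker='observed': P(genus P) = 0.45·0.0234 / (0.45·0.0234 + 0.75·0.9766) ≈ 0.0142
After a diagnostic marking='absent': P(genus P) = 0.1·0.0142 / (0.1·0.0142 + 0.55·0.9858) ≈ 0.0026
After a diagnostic marking='present': P(genus P) = 0.9·0.0026 / (0.9·0.0026 + 0.45·0.9974) ≈ 0.0052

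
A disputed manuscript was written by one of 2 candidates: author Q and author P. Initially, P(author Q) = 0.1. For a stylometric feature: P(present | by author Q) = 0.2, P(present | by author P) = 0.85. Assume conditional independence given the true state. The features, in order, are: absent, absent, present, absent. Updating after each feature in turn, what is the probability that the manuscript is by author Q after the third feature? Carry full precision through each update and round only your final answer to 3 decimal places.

0.426

After 'absent': P(author Q) = 0.8·0.1000 / (0.8·0.1000 + 0.15·0.9000) ≈ 0.3721
After 'absent': P(author Q) = 0.8·0.3721 / (0.8·0.3721 + 0.15·0.6279) ≈ 0.7596
After 'present': P(author Q) = 0.2·0.7596 / (0.2·0.7596 + 0.85·0.2404) ≈ 0.4265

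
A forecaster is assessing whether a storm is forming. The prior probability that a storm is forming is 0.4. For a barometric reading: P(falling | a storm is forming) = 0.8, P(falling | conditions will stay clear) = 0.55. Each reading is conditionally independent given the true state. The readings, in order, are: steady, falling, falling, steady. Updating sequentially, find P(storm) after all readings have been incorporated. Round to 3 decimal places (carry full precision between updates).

Apply Bayes' rule sequentially, carrying P(storm) forward.
After 'steady': P(storm) = 0.2·0.4000 / (0.2·0.4000 + 0.45·0.6000) ≈ 0.2286
After 'falling': P(storm) = 0.8·0.2286 / (0.8·0.2286 + 0.55·0.7714) ≈ 0.3012
After 'falling': P(storm) = 0.8·0.3012 / (0.8·0.3012 + 0.55·0.6988) ≈ 0.3853
After 'steady': P(storm) = 0.2·0.3853 / (0.2·0.3853 + 0.45·0.6147) ≈ 0.2179

0.218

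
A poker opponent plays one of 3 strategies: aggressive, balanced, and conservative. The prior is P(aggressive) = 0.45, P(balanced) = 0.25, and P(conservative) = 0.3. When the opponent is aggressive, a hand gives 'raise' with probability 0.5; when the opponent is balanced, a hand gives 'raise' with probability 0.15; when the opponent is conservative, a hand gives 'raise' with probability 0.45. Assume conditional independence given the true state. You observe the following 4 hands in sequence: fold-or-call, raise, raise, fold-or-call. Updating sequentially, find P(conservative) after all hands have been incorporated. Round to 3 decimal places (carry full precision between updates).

Apply Bayes' rule sequentially, carrying P(conservative) forward.
After 'fold-or-call': normaliser = 0.5·0.4500 + 0.85·0.2500 + 0.55·0.3000; P(aggressive) ≈ 0.3734, P(balanced) ≈ 0.3527, P(conservative) ≈ 0.2739
After 'raise': normaliser = 0.5·0.3734 + 0.15·0.3527 + 0.45·0.2739; P(aggressive) ≈ 0.5146, P(balanced) ≈ 0.1458, P(conservative) ≈ 0.3396
After 'raise': normaliser = 0.5·0.5146 + 0.15·0.1458 + 0.45·0.3396; P(aggressive) ≈ 0.5956, P(balanced) ≈ 0.0506, P(conservative) ≈ 0.3538
After 'fold-or-call': normaliser = 0.5·0.5956 + 0.85·0.0506 + 0.55·0.3538; P(aggressive) ≈ 0.5562, P(balanced) ≈ 0.0804, P(conservative) ≈ 0.3634

0.363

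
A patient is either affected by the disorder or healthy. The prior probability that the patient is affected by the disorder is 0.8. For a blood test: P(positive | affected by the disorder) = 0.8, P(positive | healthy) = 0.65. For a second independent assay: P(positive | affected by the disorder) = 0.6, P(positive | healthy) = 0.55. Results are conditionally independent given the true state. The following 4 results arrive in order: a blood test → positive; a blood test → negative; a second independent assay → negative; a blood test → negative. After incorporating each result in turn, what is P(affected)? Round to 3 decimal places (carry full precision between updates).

After a blood test='positive': P(affected) = 0.8·0.8000 / (0.8·0.8000 + 0.65·0.2000) ≈ 0.8312
After a blood test='negative': P(affected) = 0.2·0.8312 / (0.2·0.8312 + 0.35·0.1688) ≈ 0.7378
After a second independent assay='negative': P(affected) = 0.4·0.7378 / (0.4·0.7378 + 0.45·0.2622) ≈ 0.7143
After a blood test='negative': P(affected) = 0.2·0.7143 / (0.2·0.7143 + 0.35·0.2857) ≈ 0.5883

0.588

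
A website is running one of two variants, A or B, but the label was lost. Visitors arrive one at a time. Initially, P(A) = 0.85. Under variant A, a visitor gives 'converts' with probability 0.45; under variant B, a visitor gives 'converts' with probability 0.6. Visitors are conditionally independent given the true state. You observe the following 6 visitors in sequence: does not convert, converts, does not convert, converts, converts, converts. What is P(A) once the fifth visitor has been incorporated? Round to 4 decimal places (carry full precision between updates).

0.8188

Apply Bayes' rule sequentially, carrying P(A) forward.
After 'does not convert': P(A) = 0.55·0.8500 / (0.55·0.8500 + 0.4·0.1500) ≈ 0.8863
After 'converts': P(A) = 0.45·0.8863 / (0.45·0.8863 + 0.6·0.1137) ≈ 0.8539
After 'does not convert': P(A) = 0.55·0.8539 / (0.55·0.8539 + 0.4·0.1461) ≈ 0.8893
After 'converts': P(A) = 0.45·0.8893 / (0.45·0.8893 + 0.6·0.1107) ≈ 0.8577
After 'converts': P(A) = 0.45·0.8577 / (0.45·0.8577 + 0.6·0.1423) ≈ 0.8188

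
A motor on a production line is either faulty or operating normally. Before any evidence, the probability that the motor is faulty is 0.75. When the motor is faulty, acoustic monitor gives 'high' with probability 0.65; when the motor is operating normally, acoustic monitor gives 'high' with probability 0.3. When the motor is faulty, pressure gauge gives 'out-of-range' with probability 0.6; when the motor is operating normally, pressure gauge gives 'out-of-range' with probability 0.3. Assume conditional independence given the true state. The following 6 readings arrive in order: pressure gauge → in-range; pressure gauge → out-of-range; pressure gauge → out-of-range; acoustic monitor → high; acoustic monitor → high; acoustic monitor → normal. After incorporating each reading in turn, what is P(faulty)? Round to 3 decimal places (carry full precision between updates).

0.942

After pressure gauge='in-range': P(faulty) = 0.4·0.7500 / (0.4·0.7500 + 0.7·0.2500) ≈ 0.6316
After pressure gauge='out-of-range': P(faulty) = 0.6·0.6316 / (0.6·0.6316 + 0.3·0.3684) ≈ 0.7742
After pressure gauge='out-of-range': P(faulty) = 0.6·0.7742 / (0.6·0.7742 + 0.3·0.2258) ≈ 0.8727
After acoustic monitor='high': P(faulty) = 0.65·0.8727 / (0.65·0.8727 + 0.3·0.1273) ≈ 0.9369
After acoustic monitor='high': P(faulty) = 0.65·0.9369 / (0.65·0.9369 + 0.3·0.0631) ≈ 0.9699
After acoustic monitor='normal': P(faulty) = 0.35·0.9699 / (0.35·0.9699 + 0.7·0.0301) ≈ 0.9415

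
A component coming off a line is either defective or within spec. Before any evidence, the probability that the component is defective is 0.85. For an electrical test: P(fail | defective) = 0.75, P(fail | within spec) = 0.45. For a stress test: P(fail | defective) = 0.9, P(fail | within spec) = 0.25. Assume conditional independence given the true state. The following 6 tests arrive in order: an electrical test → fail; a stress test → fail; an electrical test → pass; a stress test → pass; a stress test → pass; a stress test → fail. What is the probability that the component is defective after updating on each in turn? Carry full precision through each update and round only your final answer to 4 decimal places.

0.4973

Each posterior becomes the prior for the next update.
After an electrical test='fail': P(defective) = 0.75·0.8500 / (0.75·0.8500 + 0.45·0.1500) ≈ 0.9043
After a stress test='fail': P(defective) = 0.9·0.9043 / (0.9·0.9043 + 0.25·0.0957) ≈ 0.9714
After an electrical test='pass': P(defective) = 0.25·0.9714 / (0.25·0.9714 + 0.55·0.0286) ≈ 0.9392
After a stress test='pass': P(defective) = 0.1·0.9392 / (0.1·0.9392 + 0.75·0.0608) ≈ 0.6733
After a stress test='pass': P(defective) = 0.1·0.6733 / (0.1·0.6733 + 0.75·0.3267) ≈ 0.2155
After a stress test='fail': P(defective) = 0.9·0.2155 / (0.9·0.2155 + 0.25·0.7845) ≈ 0.4973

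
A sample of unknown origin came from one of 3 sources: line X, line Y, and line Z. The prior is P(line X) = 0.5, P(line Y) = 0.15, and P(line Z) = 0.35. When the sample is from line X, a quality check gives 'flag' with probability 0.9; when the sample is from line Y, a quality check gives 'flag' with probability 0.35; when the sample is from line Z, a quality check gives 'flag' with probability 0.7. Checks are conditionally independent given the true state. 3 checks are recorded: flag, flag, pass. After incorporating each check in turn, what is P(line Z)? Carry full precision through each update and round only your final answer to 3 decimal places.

After 'flag': normaliser = 0.9·0.5000 + 0.35·0.1500 + 0.7·0.3500; P(line X) ≈ 0.6020, P(line Y) ≈ 0.0702, P(line Z) ≈ 0.3278
After 'flag': normaliser = 0.9·0.6020 + 0.35·0.0702 + 0.7·0.3278; P(line X) ≈ 0.6808, P(line Y) ≈ 0.0309, P(line Z) ≈ 0.2883
After 'pass': normaliser = 0.1·0.6808 + 0.65·0.0309 + 0.3·0.2883; P(line X) ≈ 0.3898, P(line Y) ≈ 0.1150, P(line Z) ≈ 0.4952

0.495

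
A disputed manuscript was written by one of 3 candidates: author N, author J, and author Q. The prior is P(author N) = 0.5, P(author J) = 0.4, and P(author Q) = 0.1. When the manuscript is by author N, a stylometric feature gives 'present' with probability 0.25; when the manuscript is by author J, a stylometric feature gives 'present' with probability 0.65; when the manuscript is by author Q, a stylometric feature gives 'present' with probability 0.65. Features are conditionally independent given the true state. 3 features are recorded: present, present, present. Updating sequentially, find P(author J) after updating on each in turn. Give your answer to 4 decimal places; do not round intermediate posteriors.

After 'present': normaliser = 0.25·0.5000 + 0.65·0.4000 + 0.65·0.1000; P(author N) ≈ 0.2778, P(author J) ≈ 0.5778, P(author Q) ≈ 0.1444
After 'present': normaliser = 0.25·0.2778 + 0.65·0.5778 + 0.65·0.1444; P(author N) ≈ 0.1289, P(author J) ≈ 0.6969, P(author Q) ≈ 0.1742
After 'present': normaliser = 0.25·0.1289 + 0.65·0.6969 + 0.65·0.1742; P(author N) ≈ 0.0538, P(author J) ≈ 0.7569, P(author Q) ≈ 0.1892

0.7569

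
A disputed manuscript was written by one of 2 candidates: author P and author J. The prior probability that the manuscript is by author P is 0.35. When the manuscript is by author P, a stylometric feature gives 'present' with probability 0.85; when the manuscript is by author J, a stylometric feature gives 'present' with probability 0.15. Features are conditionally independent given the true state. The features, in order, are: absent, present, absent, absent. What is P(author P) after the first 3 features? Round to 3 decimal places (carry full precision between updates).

0.087

After 'absent': P(author P) = 0.15·0.3500 / (0.15·0.3500 + 0.85·0.6500) ≈ 0.0868
After 'present': P(author P) = 0.85·0.0868 / (0.85·0.0868 + 0.15·0.9132) ≈ 0.3500
After 'absent': P(author P) = 0.15·0.3500 / (0.15·0.3500 + 0.85·0.6500) ≈ 0.0868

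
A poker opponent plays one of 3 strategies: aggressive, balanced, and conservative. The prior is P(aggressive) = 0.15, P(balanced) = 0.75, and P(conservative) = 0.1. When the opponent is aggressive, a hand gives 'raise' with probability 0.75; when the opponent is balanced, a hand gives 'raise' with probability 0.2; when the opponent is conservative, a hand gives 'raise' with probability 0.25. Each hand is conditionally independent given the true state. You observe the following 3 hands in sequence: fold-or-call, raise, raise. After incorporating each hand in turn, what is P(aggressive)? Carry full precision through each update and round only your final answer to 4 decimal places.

After 'fold-or-call': normaliser = 0.25·0.1500 + 0.8·0.7500 + 0.75·0.1000; P(aggressive) ≈ 0.0526, P(balanced) ≈ 0.8421, P(conservative) ≈ 0.1053
After 'raise': normaliser = 0.75·0.0526 + 0.2·0.8421 + 0.25·0.1053; P(aggressive) ≈ 0.1685, P(balanced) ≈ 0.7191, P(conservative) ≈ 0.1124
After 'raise': normaliser = 0.75·0.1685 + 0.2·0.7191 + 0.25·0.1124; P(aggressive) ≈ 0.4237, P(balanced) ≈ 0.4821, P(conservative) ≈ 0.0942

0.4237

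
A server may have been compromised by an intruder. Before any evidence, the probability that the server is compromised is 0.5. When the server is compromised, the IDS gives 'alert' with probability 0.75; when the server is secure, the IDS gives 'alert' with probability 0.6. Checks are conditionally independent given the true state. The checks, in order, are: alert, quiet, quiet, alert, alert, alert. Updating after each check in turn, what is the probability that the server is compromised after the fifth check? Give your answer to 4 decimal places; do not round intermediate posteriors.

After 'alert': P(compromised) = 0.75·0.5000 / (0.75·0.5000 + 0.6·0.5000) ≈ 0.5556
After 'quiet': P(compromised) = 0.25·0.5556 / (0.25·0.5556 + 0.4·0.4444) ≈ 0.4386
After 'quiet': P(compromised) = 0.25·0.4386 / (0.25·0.4386 + 0.4·0.5614) ≈ 0.3281
After 'alert': P(compromised) = 0.75·0.3281 / (0.75·0.3281 + 0.6·0.6719) ≈ 0.3790
After 'alert': P(compromised) = 0.75·0.3790 / (0.75·0.3790 + 0.6·0.6210) ≈ 0.4328

0.4328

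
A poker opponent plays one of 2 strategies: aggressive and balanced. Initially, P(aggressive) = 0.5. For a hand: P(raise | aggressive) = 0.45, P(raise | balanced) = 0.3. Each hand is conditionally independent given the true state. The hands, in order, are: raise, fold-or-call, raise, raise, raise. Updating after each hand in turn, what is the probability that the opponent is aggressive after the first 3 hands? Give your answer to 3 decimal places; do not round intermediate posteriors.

0.639

After 'raise': P(aggressive) = 0.45·0.5000 / (0.45·0.5000 + 0.3·0.5000) ≈ 0.6000
After 'fold-or-call': P(aggressive) = 0.55·0.6000 / (0.55·0.6000 + 0.7·0.4000) ≈ 0.5410
After 'raise': P(aggressive) = 0.45·0.5410 / (0.45·0.5410 + 0.3·0.4590) ≈ 0.6387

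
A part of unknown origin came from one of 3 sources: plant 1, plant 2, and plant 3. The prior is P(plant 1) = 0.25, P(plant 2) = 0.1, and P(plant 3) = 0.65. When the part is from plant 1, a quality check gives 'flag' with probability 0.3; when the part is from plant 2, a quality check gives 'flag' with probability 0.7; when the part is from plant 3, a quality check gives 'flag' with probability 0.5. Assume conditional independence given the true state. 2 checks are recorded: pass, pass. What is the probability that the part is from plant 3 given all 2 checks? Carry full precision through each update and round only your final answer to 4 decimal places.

0.5527

After 'pass': normaliser = 0.7·0.2500 + 0.3·0.1000 + 0.5·0.6500; P(plant 1) ≈ 0.3302, P(plant 2) ≈ 0.0566, P(plant 3) ≈ 0.6132
After 'pass': normaliser = 0.7·0.3302 + 0.3·0.0566 + 0.5·0.6132; P(plant 1) ≈ 0.4167, P(plant 2) ≈ 0.0306, P(plant 3) ≈ 0.5527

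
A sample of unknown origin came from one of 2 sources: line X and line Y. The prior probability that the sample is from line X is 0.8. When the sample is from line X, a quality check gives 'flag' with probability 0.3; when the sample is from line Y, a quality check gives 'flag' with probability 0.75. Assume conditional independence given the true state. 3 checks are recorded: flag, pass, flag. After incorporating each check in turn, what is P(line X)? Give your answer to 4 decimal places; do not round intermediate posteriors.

Each posterior becomes the prior for the next update.
After 'flag': P(line X) = 0.3·0.8000 / (0.3·0.8000 + 0.75·0.2000) ≈ 0.6154
After 'pass': P(line X) = 0.7·0.6154 / (0.7·0.6154 + 0.25·0.3846) ≈ 0.8175
After 'flag': P(line X) = 0.3·0.8175 / (0.3·0.8175 + 0.75·0.1825) ≈ 0.6418

0.6418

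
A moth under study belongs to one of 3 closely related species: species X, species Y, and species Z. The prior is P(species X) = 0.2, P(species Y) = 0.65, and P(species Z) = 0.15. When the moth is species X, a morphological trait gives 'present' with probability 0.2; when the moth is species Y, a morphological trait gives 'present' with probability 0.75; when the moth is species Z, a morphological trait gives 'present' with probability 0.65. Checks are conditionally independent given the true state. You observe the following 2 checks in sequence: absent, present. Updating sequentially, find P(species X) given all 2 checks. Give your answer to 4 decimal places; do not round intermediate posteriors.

After 'absent': normaliser = 0.8·0.2000 + 0.25·0.6500 + 0.35·0.1500; P(species X) ≈ 0.4267, P(species Y) ≈ 0.4333, P(species Z) ≈ 0.1400
After 'present': normaliser = 0.2·0.4267 + 0.75·0.4333 + 0.65·0.1400; P(species X) ≈ 0.1702, P(species Y) ≈ 0.6483, P(species Z) ≈ 0.1815

0.1702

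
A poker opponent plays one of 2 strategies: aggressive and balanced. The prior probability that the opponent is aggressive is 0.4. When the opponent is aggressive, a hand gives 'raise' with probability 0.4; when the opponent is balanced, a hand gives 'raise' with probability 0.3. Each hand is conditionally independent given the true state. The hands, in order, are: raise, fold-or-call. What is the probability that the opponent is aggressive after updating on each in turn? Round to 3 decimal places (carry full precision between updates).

0.432

After 'raise': P(aggressive) = 0.4·0.4000 / (0.4·0.4000 + 0.3·0.6000) ≈ 0.4706
After 'fold-or-call': P(aggressive) = 0.6·0.4706 / (0.6·0.4706 + 0.7·0.5294) ≈ 0.4324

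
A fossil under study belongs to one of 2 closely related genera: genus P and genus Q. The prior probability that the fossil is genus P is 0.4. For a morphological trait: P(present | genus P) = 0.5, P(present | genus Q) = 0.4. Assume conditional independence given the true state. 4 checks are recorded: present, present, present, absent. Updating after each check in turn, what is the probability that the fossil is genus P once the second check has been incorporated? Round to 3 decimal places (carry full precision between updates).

Each posterior becomes the prior for the next update.
After 'present': P(genus P) = 0.5·0.4000 / (0.5·0.4000 + 0.4·0.6000) ≈ 0.4545
After 'present': P(genus P) = 0.5·0.4545 / (0.5·0.4545 + 0.4·0.5455) ≈ 0.5102

0.510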